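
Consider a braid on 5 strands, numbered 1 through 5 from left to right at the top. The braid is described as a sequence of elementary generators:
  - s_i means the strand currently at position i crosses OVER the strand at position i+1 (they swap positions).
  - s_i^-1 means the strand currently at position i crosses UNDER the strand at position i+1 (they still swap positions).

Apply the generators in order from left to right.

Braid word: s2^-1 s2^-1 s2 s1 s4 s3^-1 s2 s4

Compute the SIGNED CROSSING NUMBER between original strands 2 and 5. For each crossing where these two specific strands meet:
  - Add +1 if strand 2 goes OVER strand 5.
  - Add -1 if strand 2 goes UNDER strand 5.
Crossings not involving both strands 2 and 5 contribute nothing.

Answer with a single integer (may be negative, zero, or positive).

Answer: -1

Derivation:
Gen 1: crossing 2x3. Both 2&5? no. Sum: 0
Gen 2: crossing 3x2. Both 2&5? no. Sum: 0
Gen 3: crossing 2x3. Both 2&5? no. Sum: 0
Gen 4: crossing 1x3. Both 2&5? no. Sum: 0
Gen 5: crossing 4x5. Both 2&5? no. Sum: 0
Gen 6: 2 under 5. Both 2&5? yes. Contrib: -1. Sum: -1
Gen 7: crossing 1x5. Both 2&5? no. Sum: -1
Gen 8: crossing 2x4. Both 2&5? no. Sum: -1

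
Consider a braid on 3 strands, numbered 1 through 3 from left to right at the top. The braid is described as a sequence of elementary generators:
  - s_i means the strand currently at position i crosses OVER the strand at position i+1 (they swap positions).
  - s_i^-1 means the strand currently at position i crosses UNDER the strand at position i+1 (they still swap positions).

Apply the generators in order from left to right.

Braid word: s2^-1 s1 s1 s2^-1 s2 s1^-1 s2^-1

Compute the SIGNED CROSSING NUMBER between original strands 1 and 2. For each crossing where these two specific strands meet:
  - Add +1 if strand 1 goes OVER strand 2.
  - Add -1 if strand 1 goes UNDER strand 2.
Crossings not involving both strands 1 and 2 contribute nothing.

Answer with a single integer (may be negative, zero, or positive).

Gen 1: crossing 2x3. Both 1&2? no. Sum: 0
Gen 2: crossing 1x3. Both 1&2? no. Sum: 0
Gen 3: crossing 3x1. Both 1&2? no. Sum: 0
Gen 4: crossing 3x2. Both 1&2? no. Sum: 0
Gen 5: crossing 2x3. Both 1&2? no. Sum: 0
Gen 6: crossing 1x3. Both 1&2? no. Sum: 0
Gen 7: 1 under 2. Both 1&2? yes. Contrib: -1. Sum: -1

Answer: -1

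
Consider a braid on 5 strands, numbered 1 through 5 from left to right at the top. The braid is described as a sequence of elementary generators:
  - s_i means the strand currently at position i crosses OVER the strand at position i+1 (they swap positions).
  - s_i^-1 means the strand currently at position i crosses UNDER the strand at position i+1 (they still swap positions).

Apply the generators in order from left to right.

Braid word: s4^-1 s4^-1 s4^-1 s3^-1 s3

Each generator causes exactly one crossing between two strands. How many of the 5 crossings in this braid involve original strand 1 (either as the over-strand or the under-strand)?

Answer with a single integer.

Gen 1: crossing 4x5. Involves strand 1? no. Count so far: 0
Gen 2: crossing 5x4. Involves strand 1? no. Count so far: 0
Gen 3: crossing 4x5. Involves strand 1? no. Count so far: 0
Gen 4: crossing 3x5. Involves strand 1? no. Count so far: 0
Gen 5: crossing 5x3. Involves strand 1? no. Count so far: 0

Answer: 0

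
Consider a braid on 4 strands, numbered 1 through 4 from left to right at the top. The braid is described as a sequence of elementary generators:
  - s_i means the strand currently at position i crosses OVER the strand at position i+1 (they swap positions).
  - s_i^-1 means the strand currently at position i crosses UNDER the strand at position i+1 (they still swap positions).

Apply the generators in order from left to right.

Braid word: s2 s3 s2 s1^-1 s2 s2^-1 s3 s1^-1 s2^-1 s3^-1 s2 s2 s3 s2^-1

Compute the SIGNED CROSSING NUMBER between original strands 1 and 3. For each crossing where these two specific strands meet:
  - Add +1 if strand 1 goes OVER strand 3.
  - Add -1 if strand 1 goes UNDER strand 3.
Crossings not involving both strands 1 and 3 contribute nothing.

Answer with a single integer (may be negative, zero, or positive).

Answer: 2

Derivation:
Gen 1: crossing 2x3. Both 1&3? no. Sum: 0
Gen 2: crossing 2x4. Both 1&3? no. Sum: 0
Gen 3: crossing 3x4. Both 1&3? no. Sum: 0
Gen 4: crossing 1x4. Both 1&3? no. Sum: 0
Gen 5: 1 over 3. Both 1&3? yes. Contrib: +1. Sum: 1
Gen 6: 3 under 1. Both 1&3? yes. Contrib: +1. Sum: 2
Gen 7: crossing 3x2. Both 1&3? no. Sum: 2
Gen 8: crossing 4x1. Both 1&3? no. Sum: 2
Gen 9: crossing 4x2. Both 1&3? no. Sum: 2
Gen 10: crossing 4x3. Both 1&3? no. Sum: 2
Gen 11: crossing 2x3. Both 1&3? no. Sum: 2
Gen 12: crossing 3x2. Both 1&3? no. Sum: 2
Gen 13: crossing 3x4. Both 1&3? no. Sum: 2
Gen 14: crossing 2x4. Both 1&3? no. Sum: 2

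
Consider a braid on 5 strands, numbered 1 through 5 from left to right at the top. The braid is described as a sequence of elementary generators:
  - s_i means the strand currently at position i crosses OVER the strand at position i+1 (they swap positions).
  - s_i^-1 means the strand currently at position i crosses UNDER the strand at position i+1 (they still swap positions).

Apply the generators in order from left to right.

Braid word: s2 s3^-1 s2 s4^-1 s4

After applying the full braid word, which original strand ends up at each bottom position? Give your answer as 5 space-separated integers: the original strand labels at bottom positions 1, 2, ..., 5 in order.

Gen 1 (s2): strand 2 crosses over strand 3. Perm now: [1 3 2 4 5]
Gen 2 (s3^-1): strand 2 crosses under strand 4. Perm now: [1 3 4 2 5]
Gen 3 (s2): strand 3 crosses over strand 4. Perm now: [1 4 3 2 5]
Gen 4 (s4^-1): strand 2 crosses under strand 5. Perm now: [1 4 3 5 2]
Gen 5 (s4): strand 5 crosses over strand 2. Perm now: [1 4 3 2 5]

Answer: 1 4 3 2 5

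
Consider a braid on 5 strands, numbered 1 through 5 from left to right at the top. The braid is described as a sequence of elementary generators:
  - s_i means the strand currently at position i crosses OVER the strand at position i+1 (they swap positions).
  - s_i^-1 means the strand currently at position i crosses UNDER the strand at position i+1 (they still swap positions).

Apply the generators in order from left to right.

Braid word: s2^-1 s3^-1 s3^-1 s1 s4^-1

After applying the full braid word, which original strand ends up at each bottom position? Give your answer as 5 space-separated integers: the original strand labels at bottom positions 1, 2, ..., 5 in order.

Gen 1 (s2^-1): strand 2 crosses under strand 3. Perm now: [1 3 2 4 5]
Gen 2 (s3^-1): strand 2 crosses under strand 4. Perm now: [1 3 4 2 5]
Gen 3 (s3^-1): strand 4 crosses under strand 2. Perm now: [1 3 2 4 5]
Gen 4 (s1): strand 1 crosses over strand 3. Perm now: [3 1 2 4 5]
Gen 5 (s4^-1): strand 4 crosses under strand 5. Perm now: [3 1 2 5 4]

Answer: 3 1 2 5 4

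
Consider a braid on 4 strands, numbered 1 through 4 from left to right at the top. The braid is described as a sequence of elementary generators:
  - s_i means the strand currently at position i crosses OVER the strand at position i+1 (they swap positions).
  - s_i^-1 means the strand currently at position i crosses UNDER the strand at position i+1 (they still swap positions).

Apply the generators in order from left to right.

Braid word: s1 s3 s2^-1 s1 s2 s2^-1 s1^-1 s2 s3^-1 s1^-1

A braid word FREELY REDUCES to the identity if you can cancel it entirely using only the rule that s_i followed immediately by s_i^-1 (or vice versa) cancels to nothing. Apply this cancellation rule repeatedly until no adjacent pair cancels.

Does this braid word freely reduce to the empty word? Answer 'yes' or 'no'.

Answer: yes

Derivation:
Gen 1 (s1): push. Stack: [s1]
Gen 2 (s3): push. Stack: [s1 s3]
Gen 3 (s2^-1): push. Stack: [s1 s3 s2^-1]
Gen 4 (s1): push. Stack: [s1 s3 s2^-1 s1]
Gen 5 (s2): push. Stack: [s1 s3 s2^-1 s1 s2]
Gen 6 (s2^-1): cancels prior s2. Stack: [s1 s3 s2^-1 s1]
Gen 7 (s1^-1): cancels prior s1. Stack: [s1 s3 s2^-1]
Gen 8 (s2): cancels prior s2^-1. Stack: [s1 s3]
Gen 9 (s3^-1): cancels prior s3. Stack: [s1]
Gen 10 (s1^-1): cancels prior s1. Stack: []
Reduced word: (empty)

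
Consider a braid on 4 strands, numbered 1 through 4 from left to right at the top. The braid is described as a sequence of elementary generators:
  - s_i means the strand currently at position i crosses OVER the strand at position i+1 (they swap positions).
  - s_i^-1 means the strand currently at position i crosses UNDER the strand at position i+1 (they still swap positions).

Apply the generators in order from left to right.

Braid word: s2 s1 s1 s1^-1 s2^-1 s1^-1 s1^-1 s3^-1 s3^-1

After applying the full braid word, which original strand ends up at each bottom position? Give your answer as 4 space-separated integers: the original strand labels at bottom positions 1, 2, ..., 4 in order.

Answer: 3 2 1 4

Derivation:
Gen 1 (s2): strand 2 crosses over strand 3. Perm now: [1 3 2 4]
Gen 2 (s1): strand 1 crosses over strand 3. Perm now: [3 1 2 4]
Gen 3 (s1): strand 3 crosses over strand 1. Perm now: [1 3 2 4]
Gen 4 (s1^-1): strand 1 crosses under strand 3. Perm now: [3 1 2 4]
Gen 5 (s2^-1): strand 1 crosses under strand 2. Perm now: [3 2 1 4]
Gen 6 (s1^-1): strand 3 crosses under strand 2. Perm now: [2 3 1 4]
Gen 7 (s1^-1): strand 2 crosses under strand 3. Perm now: [3 2 1 4]
Gen 8 (s3^-1): strand 1 crosses under strand 4. Perm now: [3 2 4 1]
Gen 9 (s3^-1): strand 4 crosses under strand 1. Perm now: [3 2 1 4]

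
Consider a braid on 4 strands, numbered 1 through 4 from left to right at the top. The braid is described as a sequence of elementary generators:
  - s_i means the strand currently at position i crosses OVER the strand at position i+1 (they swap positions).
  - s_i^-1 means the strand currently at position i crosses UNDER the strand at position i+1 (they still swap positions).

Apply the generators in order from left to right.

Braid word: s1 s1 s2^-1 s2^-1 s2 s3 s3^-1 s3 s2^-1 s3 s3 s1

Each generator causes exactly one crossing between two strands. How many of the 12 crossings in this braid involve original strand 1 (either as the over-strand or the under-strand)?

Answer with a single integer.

Gen 1: crossing 1x2. Involves strand 1? yes. Count so far: 1
Gen 2: crossing 2x1. Involves strand 1? yes. Count so far: 2
Gen 3: crossing 2x3. Involves strand 1? no. Count so far: 2
Gen 4: crossing 3x2. Involves strand 1? no. Count so far: 2
Gen 5: crossing 2x3. Involves strand 1? no. Count so far: 2
Gen 6: crossing 2x4. Involves strand 1? no. Count so far: 2
Gen 7: crossing 4x2. Involves strand 1? no. Count so far: 2
Gen 8: crossing 2x4. Involves strand 1? no. Count so far: 2
Gen 9: crossing 3x4. Involves strand 1? no. Count so far: 2
Gen 10: crossing 3x2. Involves strand 1? no. Count so far: 2
Gen 11: crossing 2x3. Involves strand 1? no. Count so far: 2
Gen 12: crossing 1x4. Involves strand 1? yes. Count so far: 3

Answer: 3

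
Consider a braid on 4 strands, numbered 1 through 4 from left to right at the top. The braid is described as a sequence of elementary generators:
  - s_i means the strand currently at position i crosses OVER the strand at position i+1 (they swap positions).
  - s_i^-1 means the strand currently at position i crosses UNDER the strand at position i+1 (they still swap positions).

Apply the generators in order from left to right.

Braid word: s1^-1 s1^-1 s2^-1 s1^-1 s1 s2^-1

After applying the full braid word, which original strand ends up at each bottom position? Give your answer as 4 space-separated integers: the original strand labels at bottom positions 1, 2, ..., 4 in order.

Answer: 1 2 3 4

Derivation:
Gen 1 (s1^-1): strand 1 crosses under strand 2. Perm now: [2 1 3 4]
Gen 2 (s1^-1): strand 2 crosses under strand 1. Perm now: [1 2 3 4]
Gen 3 (s2^-1): strand 2 crosses under strand 3. Perm now: [1 3 2 4]
Gen 4 (s1^-1): strand 1 crosses under strand 3. Perm now: [3 1 2 4]
Gen 5 (s1): strand 3 crosses over strand 1. Perm now: [1 3 2 4]
Gen 6 (s2^-1): strand 3 crosses under strand 2. Perm now: [1 2 3 4]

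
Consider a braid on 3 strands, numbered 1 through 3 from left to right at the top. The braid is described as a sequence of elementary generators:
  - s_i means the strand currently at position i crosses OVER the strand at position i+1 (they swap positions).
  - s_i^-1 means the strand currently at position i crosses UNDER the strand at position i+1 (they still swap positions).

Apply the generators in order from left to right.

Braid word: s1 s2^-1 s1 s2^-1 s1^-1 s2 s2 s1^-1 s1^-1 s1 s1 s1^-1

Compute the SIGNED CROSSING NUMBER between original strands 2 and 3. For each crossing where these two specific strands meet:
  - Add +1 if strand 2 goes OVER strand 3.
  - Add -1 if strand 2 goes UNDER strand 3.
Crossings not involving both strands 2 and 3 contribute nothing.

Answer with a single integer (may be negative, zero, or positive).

Answer: 1

Derivation:
Gen 1: crossing 1x2. Both 2&3? no. Sum: 0
Gen 2: crossing 1x3. Both 2&3? no. Sum: 0
Gen 3: 2 over 3. Both 2&3? yes. Contrib: +1. Sum: 1
Gen 4: crossing 2x1. Both 2&3? no. Sum: 1
Gen 5: crossing 3x1. Both 2&3? no. Sum: 1
Gen 6: 3 over 2. Both 2&3? yes. Contrib: -1. Sum: 0
Gen 7: 2 over 3. Both 2&3? yes. Contrib: +1. Sum: 1
Gen 8: crossing 1x3. Both 2&3? no. Sum: 1
Gen 9: crossing 3x1. Both 2&3? no. Sum: 1
Gen 10: crossing 1x3. Both 2&3? no. Sum: 1
Gen 11: crossing 3x1. Both 2&3? no. Sum: 1
Gen 12: crossing 1x3. Both 2&3? no. Sum: 1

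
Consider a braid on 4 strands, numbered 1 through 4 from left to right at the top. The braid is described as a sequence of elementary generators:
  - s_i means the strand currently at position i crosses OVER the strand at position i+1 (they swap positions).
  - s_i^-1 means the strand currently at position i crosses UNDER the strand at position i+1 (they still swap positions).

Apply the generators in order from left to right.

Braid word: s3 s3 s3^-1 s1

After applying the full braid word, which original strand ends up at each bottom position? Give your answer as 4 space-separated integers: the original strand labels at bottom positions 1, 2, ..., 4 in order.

Gen 1 (s3): strand 3 crosses over strand 4. Perm now: [1 2 4 3]
Gen 2 (s3): strand 4 crosses over strand 3. Perm now: [1 2 3 4]
Gen 3 (s3^-1): strand 3 crosses under strand 4. Perm now: [1 2 4 3]
Gen 4 (s1): strand 1 crosses over strand 2. Perm now: [2 1 4 3]

Answer: 2 1 4 3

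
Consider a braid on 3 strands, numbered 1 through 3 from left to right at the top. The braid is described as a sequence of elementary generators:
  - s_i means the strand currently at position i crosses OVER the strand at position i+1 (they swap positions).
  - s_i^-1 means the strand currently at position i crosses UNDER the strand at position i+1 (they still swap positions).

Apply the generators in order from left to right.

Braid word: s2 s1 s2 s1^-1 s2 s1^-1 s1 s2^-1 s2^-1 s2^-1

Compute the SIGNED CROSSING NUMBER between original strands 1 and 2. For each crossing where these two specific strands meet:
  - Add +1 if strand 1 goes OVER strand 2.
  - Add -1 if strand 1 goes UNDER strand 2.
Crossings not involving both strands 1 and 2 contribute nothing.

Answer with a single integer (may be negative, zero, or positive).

Answer: 3

Derivation:
Gen 1: crossing 2x3. Both 1&2? no. Sum: 0
Gen 2: crossing 1x3. Both 1&2? no. Sum: 0
Gen 3: 1 over 2. Both 1&2? yes. Contrib: +1. Sum: 1
Gen 4: crossing 3x2. Both 1&2? no. Sum: 1
Gen 5: crossing 3x1. Both 1&2? no. Sum: 1
Gen 6: 2 under 1. Both 1&2? yes. Contrib: +1. Sum: 2
Gen 7: 1 over 2. Both 1&2? yes. Contrib: +1. Sum: 3
Gen 8: crossing 1x3. Both 1&2? no. Sum: 3
Gen 9: crossing 3x1. Both 1&2? no. Sum: 3
Gen 10: crossing 1x3. Both 1&2? no. Sum: 3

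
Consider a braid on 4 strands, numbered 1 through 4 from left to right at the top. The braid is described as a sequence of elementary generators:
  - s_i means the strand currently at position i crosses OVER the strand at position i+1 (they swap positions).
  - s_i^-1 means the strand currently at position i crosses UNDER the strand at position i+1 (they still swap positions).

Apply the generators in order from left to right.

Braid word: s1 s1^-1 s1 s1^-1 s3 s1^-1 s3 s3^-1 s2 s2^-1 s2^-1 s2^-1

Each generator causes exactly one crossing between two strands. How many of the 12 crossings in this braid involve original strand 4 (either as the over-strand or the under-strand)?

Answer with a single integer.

Answer: 7

Derivation:
Gen 1: crossing 1x2. Involves strand 4? no. Count so far: 0
Gen 2: crossing 2x1. Involves strand 4? no. Count so far: 0
Gen 3: crossing 1x2. Involves strand 4? no. Count so far: 0
Gen 4: crossing 2x1. Involves strand 4? no. Count so far: 0
Gen 5: crossing 3x4. Involves strand 4? yes. Count so far: 1
Gen 6: crossing 1x2. Involves strand 4? no. Count so far: 1
Gen 7: crossing 4x3. Involves strand 4? yes. Count so far: 2
Gen 8: crossing 3x4. Involves strand 4? yes. Count so far: 3
Gen 9: crossing 1x4. Involves strand 4? yes. Count so far: 4
Gen 10: crossing 4x1. Involves strand 4? yes. Count so far: 5
Gen 11: crossing 1x4. Involves strand 4? yes. Count so far: 6
Gen 12: crossing 4x1. Involves strand 4? yes. Count so far: 7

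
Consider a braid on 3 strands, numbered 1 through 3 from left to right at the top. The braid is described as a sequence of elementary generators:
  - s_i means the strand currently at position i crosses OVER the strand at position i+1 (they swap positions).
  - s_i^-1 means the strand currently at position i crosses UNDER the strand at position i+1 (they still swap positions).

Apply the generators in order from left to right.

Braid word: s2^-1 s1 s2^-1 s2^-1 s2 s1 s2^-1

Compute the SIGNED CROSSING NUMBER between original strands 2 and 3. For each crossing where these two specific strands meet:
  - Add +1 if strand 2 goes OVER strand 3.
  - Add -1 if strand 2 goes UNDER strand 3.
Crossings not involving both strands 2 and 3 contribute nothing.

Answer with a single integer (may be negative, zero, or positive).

Answer: -2

Derivation:
Gen 1: 2 under 3. Both 2&3? yes. Contrib: -1. Sum: -1
Gen 2: crossing 1x3. Both 2&3? no. Sum: -1
Gen 3: crossing 1x2. Both 2&3? no. Sum: -1
Gen 4: crossing 2x1. Both 2&3? no. Sum: -1
Gen 5: crossing 1x2. Both 2&3? no. Sum: -1
Gen 6: 3 over 2. Both 2&3? yes. Contrib: -1. Sum: -2
Gen 7: crossing 3x1. Both 2&3? no. Sum: -2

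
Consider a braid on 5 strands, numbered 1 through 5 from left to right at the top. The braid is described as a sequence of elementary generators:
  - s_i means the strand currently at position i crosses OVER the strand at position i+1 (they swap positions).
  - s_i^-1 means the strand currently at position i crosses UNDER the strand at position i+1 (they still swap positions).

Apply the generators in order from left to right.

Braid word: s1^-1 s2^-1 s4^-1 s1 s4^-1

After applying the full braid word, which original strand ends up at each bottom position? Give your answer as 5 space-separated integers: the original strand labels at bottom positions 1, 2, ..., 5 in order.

Gen 1 (s1^-1): strand 1 crosses under strand 2. Perm now: [2 1 3 4 5]
Gen 2 (s2^-1): strand 1 crosses under strand 3. Perm now: [2 3 1 4 5]
Gen 3 (s4^-1): strand 4 crosses under strand 5. Perm now: [2 3 1 5 4]
Gen 4 (s1): strand 2 crosses over strand 3. Perm now: [3 2 1 5 4]
Gen 5 (s4^-1): strand 5 crosses under strand 4. Perm now: [3 2 1 4 5]

Answer: 3 2 1 4 5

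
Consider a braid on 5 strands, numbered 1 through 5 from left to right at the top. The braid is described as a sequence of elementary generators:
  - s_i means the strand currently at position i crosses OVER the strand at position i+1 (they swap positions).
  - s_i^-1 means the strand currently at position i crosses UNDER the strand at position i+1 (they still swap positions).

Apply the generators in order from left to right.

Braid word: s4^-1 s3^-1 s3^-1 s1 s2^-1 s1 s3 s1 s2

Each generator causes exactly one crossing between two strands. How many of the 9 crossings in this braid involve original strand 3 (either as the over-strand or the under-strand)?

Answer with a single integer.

Gen 1: crossing 4x5. Involves strand 3? no. Count so far: 0
Gen 2: crossing 3x5. Involves strand 3? yes. Count so far: 1
Gen 3: crossing 5x3. Involves strand 3? yes. Count so far: 2
Gen 4: crossing 1x2. Involves strand 3? no. Count so far: 2
Gen 5: crossing 1x3. Involves strand 3? yes. Count so far: 3
Gen 6: crossing 2x3. Involves strand 3? yes. Count so far: 4
Gen 7: crossing 1x5. Involves strand 3? no. Count so far: 4
Gen 8: crossing 3x2. Involves strand 3? yes. Count so far: 5
Gen 9: crossing 3x5. Involves strand 3? yes. Count so far: 6

Answer: 6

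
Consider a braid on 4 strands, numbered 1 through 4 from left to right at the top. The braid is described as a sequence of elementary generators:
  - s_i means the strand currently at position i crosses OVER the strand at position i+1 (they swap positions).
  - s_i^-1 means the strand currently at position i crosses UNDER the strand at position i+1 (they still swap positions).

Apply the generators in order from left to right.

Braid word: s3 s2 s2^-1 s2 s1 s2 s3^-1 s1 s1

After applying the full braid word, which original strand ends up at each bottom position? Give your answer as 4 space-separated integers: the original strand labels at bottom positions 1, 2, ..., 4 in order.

Gen 1 (s3): strand 3 crosses over strand 4. Perm now: [1 2 4 3]
Gen 2 (s2): strand 2 crosses over strand 4. Perm now: [1 4 2 3]
Gen 3 (s2^-1): strand 4 crosses under strand 2. Perm now: [1 2 4 3]
Gen 4 (s2): strand 2 crosses over strand 4. Perm now: [1 4 2 3]
Gen 5 (s1): strand 1 crosses over strand 4. Perm now: [4 1 2 3]
Gen 6 (s2): strand 1 crosses over strand 2. Perm now: [4 2 1 3]
Gen 7 (s3^-1): strand 1 crosses under strand 3. Perm now: [4 2 3 1]
Gen 8 (s1): strand 4 crosses over strand 2. Perm now: [2 4 3 1]
Gen 9 (s1): strand 2 crosses over strand 4. Perm now: [4 2 3 1]

Answer: 4 2 3 1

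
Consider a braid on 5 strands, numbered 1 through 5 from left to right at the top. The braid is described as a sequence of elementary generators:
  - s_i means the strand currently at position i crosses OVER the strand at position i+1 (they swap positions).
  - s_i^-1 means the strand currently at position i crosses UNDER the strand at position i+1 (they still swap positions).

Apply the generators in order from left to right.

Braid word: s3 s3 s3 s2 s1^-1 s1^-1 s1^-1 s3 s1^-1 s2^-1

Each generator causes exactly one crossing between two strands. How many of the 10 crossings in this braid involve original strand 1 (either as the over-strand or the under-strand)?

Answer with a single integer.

Answer: 4

Derivation:
Gen 1: crossing 3x4. Involves strand 1? no. Count so far: 0
Gen 2: crossing 4x3. Involves strand 1? no. Count so far: 0
Gen 3: crossing 3x4. Involves strand 1? no. Count so far: 0
Gen 4: crossing 2x4. Involves strand 1? no. Count so far: 0
Gen 5: crossing 1x4. Involves strand 1? yes. Count so far: 1
Gen 6: crossing 4x1. Involves strand 1? yes. Count so far: 2
Gen 7: crossing 1x4. Involves strand 1? yes. Count so far: 3
Gen 8: crossing 2x3. Involves strand 1? no. Count so far: 3
Gen 9: crossing 4x1. Involves strand 1? yes. Count so far: 4
Gen 10: crossing 4x3. Involves strand 1? no. Count so far: 4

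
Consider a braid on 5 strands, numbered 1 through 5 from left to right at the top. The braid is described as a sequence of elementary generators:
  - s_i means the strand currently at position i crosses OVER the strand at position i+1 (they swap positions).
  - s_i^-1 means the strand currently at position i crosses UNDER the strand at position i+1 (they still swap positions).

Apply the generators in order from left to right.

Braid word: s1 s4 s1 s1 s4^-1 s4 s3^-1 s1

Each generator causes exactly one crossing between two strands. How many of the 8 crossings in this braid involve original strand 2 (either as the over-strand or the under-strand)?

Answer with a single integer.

Gen 1: crossing 1x2. Involves strand 2? yes. Count so far: 1
Gen 2: crossing 4x5. Involves strand 2? no. Count so far: 1
Gen 3: crossing 2x1. Involves strand 2? yes. Count so far: 2
Gen 4: crossing 1x2. Involves strand 2? yes. Count so far: 3
Gen 5: crossing 5x4. Involves strand 2? no. Count so far: 3
Gen 6: crossing 4x5. Involves strand 2? no. Count so far: 3
Gen 7: crossing 3x5. Involves strand 2? no. Count so far: 3
Gen 8: crossing 2x1. Involves strand 2? yes. Count so far: 4

Answer: 4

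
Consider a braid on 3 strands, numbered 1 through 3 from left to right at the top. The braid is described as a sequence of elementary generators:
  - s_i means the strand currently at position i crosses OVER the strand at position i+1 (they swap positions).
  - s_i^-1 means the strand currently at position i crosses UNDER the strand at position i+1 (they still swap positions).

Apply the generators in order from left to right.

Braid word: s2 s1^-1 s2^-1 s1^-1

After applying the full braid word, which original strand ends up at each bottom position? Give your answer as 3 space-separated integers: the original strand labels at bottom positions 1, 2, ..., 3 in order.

Gen 1 (s2): strand 2 crosses over strand 3. Perm now: [1 3 2]
Gen 2 (s1^-1): strand 1 crosses under strand 3. Perm now: [3 1 2]
Gen 3 (s2^-1): strand 1 crosses under strand 2. Perm now: [3 2 1]
Gen 4 (s1^-1): strand 3 crosses under strand 2. Perm now: [2 3 1]

Answer: 2 3 1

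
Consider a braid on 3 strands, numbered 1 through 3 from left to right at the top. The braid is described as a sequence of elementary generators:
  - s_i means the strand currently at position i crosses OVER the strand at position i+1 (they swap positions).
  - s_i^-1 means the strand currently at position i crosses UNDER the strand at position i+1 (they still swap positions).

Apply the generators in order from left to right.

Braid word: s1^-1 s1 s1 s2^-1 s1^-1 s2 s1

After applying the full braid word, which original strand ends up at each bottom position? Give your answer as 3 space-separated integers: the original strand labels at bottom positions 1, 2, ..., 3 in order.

Gen 1 (s1^-1): strand 1 crosses under strand 2. Perm now: [2 1 3]
Gen 2 (s1): strand 2 crosses over strand 1. Perm now: [1 2 3]
Gen 3 (s1): strand 1 crosses over strand 2. Perm now: [2 1 3]
Gen 4 (s2^-1): strand 1 crosses under strand 3. Perm now: [2 3 1]
Gen 5 (s1^-1): strand 2 crosses under strand 3. Perm now: [3 2 1]
Gen 6 (s2): strand 2 crosses over strand 1. Perm now: [3 1 2]
Gen 7 (s1): strand 3 crosses over strand 1. Perm now: [1 3 2]

Answer: 1 3 2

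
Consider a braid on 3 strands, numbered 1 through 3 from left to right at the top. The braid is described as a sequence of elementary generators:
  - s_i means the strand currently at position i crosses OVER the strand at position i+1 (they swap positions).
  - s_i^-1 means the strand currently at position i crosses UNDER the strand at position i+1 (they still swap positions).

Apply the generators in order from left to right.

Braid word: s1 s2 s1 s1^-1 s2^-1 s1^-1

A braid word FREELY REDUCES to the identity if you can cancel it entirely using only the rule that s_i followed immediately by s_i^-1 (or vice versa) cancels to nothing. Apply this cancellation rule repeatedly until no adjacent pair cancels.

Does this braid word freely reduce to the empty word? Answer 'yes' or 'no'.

Gen 1 (s1): push. Stack: [s1]
Gen 2 (s2): push. Stack: [s1 s2]
Gen 3 (s1): push. Stack: [s1 s2 s1]
Gen 4 (s1^-1): cancels prior s1. Stack: [s1 s2]
Gen 5 (s2^-1): cancels prior s2. Stack: [s1]
Gen 6 (s1^-1): cancels prior s1. Stack: []
Reduced word: (empty)

Answer: yes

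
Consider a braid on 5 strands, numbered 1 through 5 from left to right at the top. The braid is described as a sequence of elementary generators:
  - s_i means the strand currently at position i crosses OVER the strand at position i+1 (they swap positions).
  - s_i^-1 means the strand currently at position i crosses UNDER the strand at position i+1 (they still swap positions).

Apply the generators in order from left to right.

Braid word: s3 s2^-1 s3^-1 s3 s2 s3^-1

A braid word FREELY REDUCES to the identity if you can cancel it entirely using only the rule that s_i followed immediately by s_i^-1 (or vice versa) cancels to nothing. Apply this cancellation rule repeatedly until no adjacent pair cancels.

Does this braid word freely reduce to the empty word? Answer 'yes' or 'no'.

Answer: yes

Derivation:
Gen 1 (s3): push. Stack: [s3]
Gen 2 (s2^-1): push. Stack: [s3 s2^-1]
Gen 3 (s3^-1): push. Stack: [s3 s2^-1 s3^-1]
Gen 4 (s3): cancels prior s3^-1. Stack: [s3 s2^-1]
Gen 5 (s2): cancels prior s2^-1. Stack: [s3]
Gen 6 (s3^-1): cancels prior s3. Stack: []
Reduced word: (empty)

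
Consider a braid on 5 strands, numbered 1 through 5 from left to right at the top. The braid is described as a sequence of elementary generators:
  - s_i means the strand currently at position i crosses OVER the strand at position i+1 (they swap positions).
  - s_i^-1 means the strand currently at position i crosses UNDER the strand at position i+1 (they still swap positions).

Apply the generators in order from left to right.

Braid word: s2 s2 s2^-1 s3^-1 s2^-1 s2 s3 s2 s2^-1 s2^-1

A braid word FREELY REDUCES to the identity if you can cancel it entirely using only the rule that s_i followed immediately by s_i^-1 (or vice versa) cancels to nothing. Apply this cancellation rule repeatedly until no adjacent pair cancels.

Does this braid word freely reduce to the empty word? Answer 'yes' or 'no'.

Answer: yes

Derivation:
Gen 1 (s2): push. Stack: [s2]
Gen 2 (s2): push. Stack: [s2 s2]
Gen 3 (s2^-1): cancels prior s2. Stack: [s2]
Gen 4 (s3^-1): push. Stack: [s2 s3^-1]
Gen 5 (s2^-1): push. Stack: [s2 s3^-1 s2^-1]
Gen 6 (s2): cancels prior s2^-1. Stack: [s2 s3^-1]
Gen 7 (s3): cancels prior s3^-1. Stack: [s2]
Gen 8 (s2): push. Stack: [s2 s2]
Gen 9 (s2^-1): cancels prior s2. Stack: [s2]
Gen 10 (s2^-1): cancels prior s2. Stack: []
Reduced word: (empty)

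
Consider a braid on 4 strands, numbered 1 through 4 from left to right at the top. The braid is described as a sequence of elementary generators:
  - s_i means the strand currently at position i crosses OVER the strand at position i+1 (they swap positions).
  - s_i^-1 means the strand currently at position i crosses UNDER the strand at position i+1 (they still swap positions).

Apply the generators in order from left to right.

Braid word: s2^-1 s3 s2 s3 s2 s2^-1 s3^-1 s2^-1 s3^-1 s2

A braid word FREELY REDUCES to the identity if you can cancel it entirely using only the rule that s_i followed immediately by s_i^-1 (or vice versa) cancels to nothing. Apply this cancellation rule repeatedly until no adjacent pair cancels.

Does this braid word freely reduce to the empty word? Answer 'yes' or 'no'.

Answer: yes

Derivation:
Gen 1 (s2^-1): push. Stack: [s2^-1]
Gen 2 (s3): push. Stack: [s2^-1 s3]
Gen 3 (s2): push. Stack: [s2^-1 s3 s2]
Gen 4 (s3): push. Stack: [s2^-1 s3 s2 s3]
Gen 5 (s2): push. Stack: [s2^-1 s3 s2 s3 s2]
Gen 6 (s2^-1): cancels prior s2. Stack: [s2^-1 s3 s2 s3]
Gen 7 (s3^-1): cancels prior s3. Stack: [s2^-1 s3 s2]
Gen 8 (s2^-1): cancels prior s2. Stack: [s2^-1 s3]
Gen 9 (s3^-1): cancels prior s3. Stack: [s2^-1]
Gen 10 (s2): cancels prior s2^-1. Stack: []
Reduced word: (empty)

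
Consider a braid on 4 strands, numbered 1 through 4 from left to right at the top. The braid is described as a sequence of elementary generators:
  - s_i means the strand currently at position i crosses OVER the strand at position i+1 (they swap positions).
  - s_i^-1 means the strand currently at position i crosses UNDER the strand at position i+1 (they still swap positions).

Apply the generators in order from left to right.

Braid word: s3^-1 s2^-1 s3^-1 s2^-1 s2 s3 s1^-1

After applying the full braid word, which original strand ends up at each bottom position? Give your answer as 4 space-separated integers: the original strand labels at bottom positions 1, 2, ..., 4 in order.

Answer: 4 1 2 3

Derivation:
Gen 1 (s3^-1): strand 3 crosses under strand 4. Perm now: [1 2 4 3]
Gen 2 (s2^-1): strand 2 crosses under strand 4. Perm now: [1 4 2 3]
Gen 3 (s3^-1): strand 2 crosses under strand 3. Perm now: [1 4 3 2]
Gen 4 (s2^-1): strand 4 crosses under strand 3. Perm now: [1 3 4 2]
Gen 5 (s2): strand 3 crosses over strand 4. Perm now: [1 4 3 2]
Gen 6 (s3): strand 3 crosses over strand 2. Perm now: [1 4 2 3]
Gen 7 (s1^-1): strand 1 crosses under strand 4. Perm now: [4 1 2 3]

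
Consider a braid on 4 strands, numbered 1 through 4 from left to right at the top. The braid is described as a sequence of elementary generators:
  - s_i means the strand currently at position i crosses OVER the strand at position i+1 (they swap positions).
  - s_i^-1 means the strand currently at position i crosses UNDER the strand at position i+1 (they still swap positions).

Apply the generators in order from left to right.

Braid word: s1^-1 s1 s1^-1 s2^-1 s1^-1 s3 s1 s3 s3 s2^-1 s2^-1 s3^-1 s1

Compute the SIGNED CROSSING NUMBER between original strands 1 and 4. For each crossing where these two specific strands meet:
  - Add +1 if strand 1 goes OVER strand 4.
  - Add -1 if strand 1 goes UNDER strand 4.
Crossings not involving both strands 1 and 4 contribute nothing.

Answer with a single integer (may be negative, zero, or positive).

Answer: 2

Derivation:
Gen 1: crossing 1x2. Both 1&4? no. Sum: 0
Gen 2: crossing 2x1. Both 1&4? no. Sum: 0
Gen 3: crossing 1x2. Both 1&4? no. Sum: 0
Gen 4: crossing 1x3. Both 1&4? no. Sum: 0
Gen 5: crossing 2x3. Both 1&4? no. Sum: 0
Gen 6: 1 over 4. Both 1&4? yes. Contrib: +1. Sum: 1
Gen 7: crossing 3x2. Both 1&4? no. Sum: 1
Gen 8: 4 over 1. Both 1&4? yes. Contrib: -1. Sum: 0
Gen 9: 1 over 4. Both 1&4? yes. Contrib: +1. Sum: 1
Gen 10: crossing 3x4. Both 1&4? no. Sum: 1
Gen 11: crossing 4x3. Both 1&4? no. Sum: 1
Gen 12: 4 under 1. Both 1&4? yes. Contrib: +1. Sum: 2
Gen 13: crossing 2x3. Both 1&4? no. Sum: 2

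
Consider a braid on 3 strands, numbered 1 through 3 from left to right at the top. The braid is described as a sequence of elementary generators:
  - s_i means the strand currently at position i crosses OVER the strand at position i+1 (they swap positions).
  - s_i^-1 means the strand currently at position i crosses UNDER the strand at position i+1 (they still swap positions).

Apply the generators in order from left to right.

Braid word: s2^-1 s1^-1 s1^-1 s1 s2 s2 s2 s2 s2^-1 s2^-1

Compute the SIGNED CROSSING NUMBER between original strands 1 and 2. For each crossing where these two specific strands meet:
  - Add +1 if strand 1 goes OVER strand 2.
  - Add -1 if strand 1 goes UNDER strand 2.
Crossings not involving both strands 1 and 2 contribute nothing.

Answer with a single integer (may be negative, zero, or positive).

Gen 1: crossing 2x3. Both 1&2? no. Sum: 0
Gen 2: crossing 1x3. Both 1&2? no. Sum: 0
Gen 3: crossing 3x1. Both 1&2? no. Sum: 0
Gen 4: crossing 1x3. Both 1&2? no. Sum: 0
Gen 5: 1 over 2. Both 1&2? yes. Contrib: +1. Sum: 1
Gen 6: 2 over 1. Both 1&2? yes. Contrib: -1. Sum: 0
Gen 7: 1 over 2. Both 1&2? yes. Contrib: +1. Sum: 1
Gen 8: 2 over 1. Both 1&2? yes. Contrib: -1. Sum: 0
Gen 9: 1 under 2. Both 1&2? yes. Contrib: -1. Sum: -1
Gen 10: 2 under 1. Both 1&2? yes. Contrib: +1. Sum: 0

Answer: 0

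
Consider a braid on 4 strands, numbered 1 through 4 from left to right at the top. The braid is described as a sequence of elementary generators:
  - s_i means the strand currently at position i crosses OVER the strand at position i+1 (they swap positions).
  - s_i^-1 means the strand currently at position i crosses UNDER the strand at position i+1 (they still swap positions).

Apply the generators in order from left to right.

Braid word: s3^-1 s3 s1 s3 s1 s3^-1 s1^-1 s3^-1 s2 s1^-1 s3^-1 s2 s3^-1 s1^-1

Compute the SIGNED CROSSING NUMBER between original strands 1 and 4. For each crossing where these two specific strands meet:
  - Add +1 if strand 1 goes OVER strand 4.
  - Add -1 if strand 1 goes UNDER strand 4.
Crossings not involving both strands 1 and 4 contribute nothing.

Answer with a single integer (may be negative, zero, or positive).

Gen 1: crossing 3x4. Both 1&4? no. Sum: 0
Gen 2: crossing 4x3. Both 1&4? no. Sum: 0
Gen 3: crossing 1x2. Both 1&4? no. Sum: 0
Gen 4: crossing 3x4. Both 1&4? no. Sum: 0
Gen 5: crossing 2x1. Both 1&4? no. Sum: 0
Gen 6: crossing 4x3. Both 1&4? no. Sum: 0
Gen 7: crossing 1x2. Both 1&4? no. Sum: 0
Gen 8: crossing 3x4. Both 1&4? no. Sum: 0
Gen 9: 1 over 4. Both 1&4? yes. Contrib: +1. Sum: 1
Gen 10: crossing 2x4. Both 1&4? no. Sum: 1
Gen 11: crossing 1x3. Both 1&4? no. Sum: 1
Gen 12: crossing 2x3. Both 1&4? no. Sum: 1
Gen 13: crossing 2x1. Both 1&4? no. Sum: 1
Gen 14: crossing 4x3. Both 1&4? no. Sum: 1

Answer: 1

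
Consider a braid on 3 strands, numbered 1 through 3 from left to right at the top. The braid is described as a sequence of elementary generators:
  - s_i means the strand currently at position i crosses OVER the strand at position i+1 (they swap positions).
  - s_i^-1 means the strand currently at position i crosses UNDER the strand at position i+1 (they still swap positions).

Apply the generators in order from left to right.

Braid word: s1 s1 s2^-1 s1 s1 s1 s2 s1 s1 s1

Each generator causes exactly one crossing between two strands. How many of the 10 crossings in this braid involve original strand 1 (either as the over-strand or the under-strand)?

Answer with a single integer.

Answer: 6

Derivation:
Gen 1: crossing 1x2. Involves strand 1? yes. Count so far: 1
Gen 2: crossing 2x1. Involves strand 1? yes. Count so far: 2
Gen 3: crossing 2x3. Involves strand 1? no. Count so far: 2
Gen 4: crossing 1x3. Involves strand 1? yes. Count so far: 3
Gen 5: crossing 3x1. Involves strand 1? yes. Count so far: 4
Gen 6: crossing 1x3. Involves strand 1? yes. Count so far: 5
Gen 7: crossing 1x2. Involves strand 1? yes. Count so far: 6
Gen 8: crossing 3x2. Involves strand 1? no. Count so far: 6
Gen 9: crossing 2x3. Involves strand 1? no. Count so far: 6
Gen 10: crossing 3x2. Involves strand 1? no. Count so far: 6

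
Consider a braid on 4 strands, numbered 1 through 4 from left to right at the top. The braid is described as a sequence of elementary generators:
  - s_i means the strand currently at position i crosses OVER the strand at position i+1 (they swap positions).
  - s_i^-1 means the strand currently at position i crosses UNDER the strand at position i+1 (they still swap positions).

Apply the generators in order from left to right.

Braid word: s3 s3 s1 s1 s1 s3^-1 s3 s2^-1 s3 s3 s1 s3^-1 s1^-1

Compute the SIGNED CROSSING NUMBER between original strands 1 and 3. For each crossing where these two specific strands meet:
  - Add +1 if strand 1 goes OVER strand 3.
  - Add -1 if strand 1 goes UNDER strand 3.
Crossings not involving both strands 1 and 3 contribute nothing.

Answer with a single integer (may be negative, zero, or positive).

Gen 1: crossing 3x4. Both 1&3? no. Sum: 0
Gen 2: crossing 4x3. Both 1&3? no. Sum: 0
Gen 3: crossing 1x2. Both 1&3? no. Sum: 0
Gen 4: crossing 2x1. Both 1&3? no. Sum: 0
Gen 5: crossing 1x2. Both 1&3? no. Sum: 0
Gen 6: crossing 3x4. Both 1&3? no. Sum: 0
Gen 7: crossing 4x3. Both 1&3? no. Sum: 0
Gen 8: 1 under 3. Both 1&3? yes. Contrib: -1. Sum: -1
Gen 9: crossing 1x4. Both 1&3? no. Sum: -1
Gen 10: crossing 4x1. Both 1&3? no. Sum: -1
Gen 11: crossing 2x3. Both 1&3? no. Sum: -1
Gen 12: crossing 1x4. Both 1&3? no. Sum: -1
Gen 13: crossing 3x2. Both 1&3? no. Sum: -1

Answer: -1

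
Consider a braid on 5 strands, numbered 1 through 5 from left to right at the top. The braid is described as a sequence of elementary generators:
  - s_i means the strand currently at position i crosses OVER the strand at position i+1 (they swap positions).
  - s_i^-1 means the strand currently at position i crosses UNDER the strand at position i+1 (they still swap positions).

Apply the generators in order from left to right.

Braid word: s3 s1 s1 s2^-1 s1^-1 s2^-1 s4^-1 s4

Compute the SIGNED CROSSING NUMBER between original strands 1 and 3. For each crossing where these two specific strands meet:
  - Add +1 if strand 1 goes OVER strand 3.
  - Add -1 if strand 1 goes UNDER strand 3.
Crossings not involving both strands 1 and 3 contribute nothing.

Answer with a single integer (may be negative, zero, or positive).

Answer: 0

Derivation:
Gen 1: crossing 3x4. Both 1&3? no. Sum: 0
Gen 2: crossing 1x2. Both 1&3? no. Sum: 0
Gen 3: crossing 2x1. Both 1&3? no. Sum: 0
Gen 4: crossing 2x4. Both 1&3? no. Sum: 0
Gen 5: crossing 1x4. Both 1&3? no. Sum: 0
Gen 6: crossing 1x2. Both 1&3? no. Sum: 0
Gen 7: crossing 3x5. Both 1&3? no. Sum: 0
Gen 8: crossing 5x3. Both 1&3? no. Sum: 0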